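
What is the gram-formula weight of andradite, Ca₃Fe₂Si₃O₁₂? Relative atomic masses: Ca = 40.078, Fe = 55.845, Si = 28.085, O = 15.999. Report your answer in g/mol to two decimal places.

508.17 g/mol

Ca: 3 × 40.078 = 120.2340
Fe: 2 × 55.845 = 111.6900
Si: 3 × 28.085 = 84.2550
O: 12 × 15.999 = 191.9880
Summing the contributions gives the formula mass.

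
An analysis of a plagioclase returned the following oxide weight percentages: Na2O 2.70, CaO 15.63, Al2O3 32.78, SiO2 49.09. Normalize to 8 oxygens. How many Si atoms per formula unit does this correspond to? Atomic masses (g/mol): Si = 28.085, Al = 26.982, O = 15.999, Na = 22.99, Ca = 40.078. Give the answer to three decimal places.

Na2O (M=61.979): mol = 0.04356; Na = 0.08712, O = 0.04356.
CaO (M=56.077): mol = 0.27872; Ca = 0.27872, O = 0.27872.
Al2O3 (M=101.961): mol = 0.32150; Al = 0.64300, O = 0.96450.
SiO2 (M=60.083): mol = 0.81704; Si = 0.81704, O = 1.63408.
ΣO = 2.92086; factor = 8/ΣO = 2.73892.
Si apfu = 0.81704 × 2.73892 = 2.238.

2.238 Si apfu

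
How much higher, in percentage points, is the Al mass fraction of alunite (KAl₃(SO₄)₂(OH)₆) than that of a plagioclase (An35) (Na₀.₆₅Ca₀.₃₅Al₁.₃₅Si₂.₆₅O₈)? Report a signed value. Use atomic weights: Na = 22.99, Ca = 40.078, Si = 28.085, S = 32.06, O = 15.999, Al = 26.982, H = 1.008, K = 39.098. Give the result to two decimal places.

Al in KAl₃(SO₄)₂(OH)₆: molar mass 414.198 g/mol; 3×26.982 = 80.946 g → 19.54 wt%.
Al in Na₀.₆₅Ca₀.₃₅Al₁.₃₅Si₂.₆₅O₈: molar mass 267.814 g/mol; 1.35×26.982 = 36.426 g → 13.60 wt%.
Difference = 19.54 − 13.60 = 5.94 percentage points.

5.94 percentage points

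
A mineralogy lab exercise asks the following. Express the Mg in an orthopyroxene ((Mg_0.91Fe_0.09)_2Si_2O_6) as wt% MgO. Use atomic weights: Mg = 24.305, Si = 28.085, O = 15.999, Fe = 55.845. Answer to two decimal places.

35.53 wt%

M((Mg_0.91Fe_0.09)_2Si_2O_6) = 206.451 g/mol; M(MgO) = 40.304 g/mol.
Moles MgO per formula unit = 1.82 Mg ÷ 1 = 1.8200.
MgO fraction = (1.8200 × 40.304) / 206.451 = 73.353/206.451 = 0.3553.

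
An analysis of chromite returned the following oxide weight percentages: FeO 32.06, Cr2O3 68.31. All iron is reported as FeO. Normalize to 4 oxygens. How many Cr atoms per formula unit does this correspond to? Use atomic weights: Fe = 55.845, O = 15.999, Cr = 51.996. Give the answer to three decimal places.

FeO (M=71.844): mol = 0.44624; Fe = 0.44624, O = 0.44624.
Cr2O3 (M=151.989): mol = 0.44944; Cr = 0.89888, O = 1.34832.
ΣO = 1.79456; factor = 4/ΣO = 2.22896.
Cr apfu = 0.89888 × 2.22896 = 2.004.

2.004 Cr apfu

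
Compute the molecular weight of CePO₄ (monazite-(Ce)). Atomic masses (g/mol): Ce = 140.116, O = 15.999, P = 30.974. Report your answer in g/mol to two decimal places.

235.09 g/mol

The formula mass is the sum 1×140.116 + 1×30.974 + 4×15.999.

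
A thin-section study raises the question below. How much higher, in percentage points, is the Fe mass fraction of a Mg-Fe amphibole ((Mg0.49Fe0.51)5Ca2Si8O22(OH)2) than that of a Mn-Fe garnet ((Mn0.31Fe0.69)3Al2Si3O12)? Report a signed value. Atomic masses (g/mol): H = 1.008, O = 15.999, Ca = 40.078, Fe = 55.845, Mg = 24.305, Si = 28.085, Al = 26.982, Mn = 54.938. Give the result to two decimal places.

-7.31 percentage points

Fe in (Mg0.49Fe0.51)5Ca2Si8O22(OH)2: molar mass 892.780 g/mol; 2.55×55.845 = 142.405 g → 15.95 wt%.
Fe in (Mn0.31Fe0.69)3Al2Si3O12: molar mass 496.898 g/mol; 2.07×55.845 = 115.599 g → 23.26 wt%.
Difference = 15.95 − 23.26 = -7.31 percentage points.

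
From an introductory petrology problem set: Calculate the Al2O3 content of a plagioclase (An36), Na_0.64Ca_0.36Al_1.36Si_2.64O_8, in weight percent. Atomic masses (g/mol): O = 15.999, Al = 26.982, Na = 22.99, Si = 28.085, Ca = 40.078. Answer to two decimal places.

Molar mass of Na_0.64Ca_0.36Al_1.36Si_2.64O_8 = 0.64·22.99 + 0.36·40.078 + 1.36·26.982 + 2.64·28.085 + 8·15.999 = 267.974 g/mol.
Each formula unit contains 1.36 Al, equivalent to 1.36/2 = 0.6800 mol Al2O3.
M(Al2O3) = 2×26.982 + 3×15.999 = 101.961 g/mol.
Mass of Al2O3 per formula unit = 0.6800 × 101.961 = 69.333 g.
Al2O3 wt% = 69.333 / 267.974 × 100 = 25.87%.

25.87 wt%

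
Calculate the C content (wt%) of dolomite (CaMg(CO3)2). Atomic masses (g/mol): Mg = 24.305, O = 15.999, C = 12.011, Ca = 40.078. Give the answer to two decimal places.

M(CaMg(CO3)2) = 184.399 g/mol.
C contributes 2 × 12.011 = 24.022 g per mole.
24.022/184.399 = 0.1303 → 13.03%.

13.03 wt%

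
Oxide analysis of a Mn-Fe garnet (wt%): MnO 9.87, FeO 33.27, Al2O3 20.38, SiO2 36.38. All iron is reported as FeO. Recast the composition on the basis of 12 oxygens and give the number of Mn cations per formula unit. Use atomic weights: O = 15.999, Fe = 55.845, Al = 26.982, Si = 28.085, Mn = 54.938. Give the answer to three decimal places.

0.692 Mn apfu

MnO: 9.87/70.937 = 0.13914 mol → 0.13914 mol Mn, 0.13914 mol O.
FeO: 33.27/71.844 = 0.46309 mol → 0.46309 mol Fe, 0.46309 mol O.
Al2O3: 20.38/101.961 = 0.19988 mol → 0.39976 mol Al, 0.59964 mol O.
SiO2: 36.38/60.083 = 0.60550 mol → 0.60550 mol Si, 1.21100 mol O.
Total oxygen = 2.41287 mol. Normalization factor = 12/2.41287 = 4.97333.
Mn per 12 O = 0.13914 × 4.97333 = 0.692.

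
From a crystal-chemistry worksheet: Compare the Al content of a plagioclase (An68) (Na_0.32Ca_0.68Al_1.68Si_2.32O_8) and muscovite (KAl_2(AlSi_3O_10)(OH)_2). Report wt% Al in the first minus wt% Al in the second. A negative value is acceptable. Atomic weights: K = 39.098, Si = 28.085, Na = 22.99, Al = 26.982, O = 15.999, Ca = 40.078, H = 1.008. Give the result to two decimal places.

-3.72 percentage points

First mineral: 45.330 g Al in 273.089 g formula = 16.60 wt% Al.
Second mineral: 80.946 g Al in 398.303 g formula = 20.32 wt% Al.
16.60% − 20.32% gives a difference of -3.72 percentage points.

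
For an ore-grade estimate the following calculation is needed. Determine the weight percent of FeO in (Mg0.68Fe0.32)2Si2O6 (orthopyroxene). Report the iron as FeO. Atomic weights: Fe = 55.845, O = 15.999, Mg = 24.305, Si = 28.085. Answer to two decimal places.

20.81 wt%

Molar mass of (Mg0.68Fe0.32)2Si2O6 = 1.36×24.305 + 0.64×55.845 + 2×28.085 + 6×15.999 = 220.960 g/mol.
Each formula unit contains 0.64 Fe, equivalent to 0.64/1 = 0.6400 mol FeO.
M(FeO) = 1×55.845 + 1×15.999 = 71.844 g/mol.
Mass of FeO per formula unit = 0.6400 × 71.844 = 45.980 g.
FeO wt% = 45.980 / 220.960 × 100 = 20.81%.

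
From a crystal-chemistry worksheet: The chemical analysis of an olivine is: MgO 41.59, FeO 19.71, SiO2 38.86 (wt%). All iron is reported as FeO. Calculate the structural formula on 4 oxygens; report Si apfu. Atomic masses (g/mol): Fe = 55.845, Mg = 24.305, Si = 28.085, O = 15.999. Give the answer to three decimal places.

0.995 Si apfu

MgO (M=40.304): mol = 1.03191; Mg = 1.03191, O = 1.03191.
FeO (M=71.844): mol = 0.27434; Fe = 0.27434, O = 0.27434.
SiO2 (M=60.083): mol = 0.64677; Si = 0.64677, O = 1.29354.
ΣO = 2.59979; factor = 4/ΣO = 1.53859.
Si apfu = 0.64677 × 1.53859 = 0.995.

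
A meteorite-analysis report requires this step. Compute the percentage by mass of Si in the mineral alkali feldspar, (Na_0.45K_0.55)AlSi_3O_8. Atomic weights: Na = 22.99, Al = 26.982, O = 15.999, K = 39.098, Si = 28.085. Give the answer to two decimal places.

31.08 mass %

Molar mass of (Na_0.45K_0.55)AlSi_3O_8: 0.45×22.99 + 0.55×39.098 + 1×26.982 + 3×28.085 + 8×15.999 = 271.078 g/mol.
Mass of Si per formula unit: 3 × 28.085 = 84.255 g.
Weight fraction Si = 84.255 / 271.078 = 0.3108.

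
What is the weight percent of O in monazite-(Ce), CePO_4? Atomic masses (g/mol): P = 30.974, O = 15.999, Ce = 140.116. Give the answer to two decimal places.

Formula mass = 1·140.116 + 1·30.974 + 4·15.999 = 235.086 g/mol, of which 63.996 g is O.
So O makes up 63.996/235.086 = 0.2722 of the mass, i.e. 27.22%.

27.22 mass %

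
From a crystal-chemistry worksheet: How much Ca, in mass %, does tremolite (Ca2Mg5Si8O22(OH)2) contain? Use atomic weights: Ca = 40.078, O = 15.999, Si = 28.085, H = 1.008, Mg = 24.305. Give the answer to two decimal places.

9.87 mass %

Molar mass of Ca2Mg5Si8O22(OH)2: 2×40.078 + 5×24.305 + 8×28.085 + 24×15.999 + 2×1.008 = 812.353 g/mol.
Mass of Ca per formula unit: 2 × 40.078 = 80.156 g.
Weight fraction Ca = 80.156 / 812.353 = 0.0987.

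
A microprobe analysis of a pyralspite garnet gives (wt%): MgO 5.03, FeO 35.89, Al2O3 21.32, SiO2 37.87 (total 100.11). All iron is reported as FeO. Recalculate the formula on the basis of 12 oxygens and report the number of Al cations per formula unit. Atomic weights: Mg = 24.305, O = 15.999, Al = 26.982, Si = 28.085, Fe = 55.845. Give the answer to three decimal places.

5.03 wt% MgO ÷ 40.304 g/mol = 0.12480 mol, giving 0.12480 Mg and 0.12480 O.
35.89 wt% FeO ÷ 71.844 g/mol = 0.49955 mol, giving 0.49955 Fe and 0.49955 O.
21.32 wt% Al2O3 ÷ 101.961 g/mol = 0.20910 mol, giving 0.41820 Al and 0.62730 O.
37.87 wt% SiO2 ÷ 60.083 g/mol = 0.63029 mol, giving 0.63029 Si and 1.26058 O.
Oxygen sums to 2.51223; scaling by 12/2.51223 = 4.77663 puts the formula on 12 O.
Al: 0.41820 × 4.77663 = 1.998 atoms per formula unit.

1.998 Al apfu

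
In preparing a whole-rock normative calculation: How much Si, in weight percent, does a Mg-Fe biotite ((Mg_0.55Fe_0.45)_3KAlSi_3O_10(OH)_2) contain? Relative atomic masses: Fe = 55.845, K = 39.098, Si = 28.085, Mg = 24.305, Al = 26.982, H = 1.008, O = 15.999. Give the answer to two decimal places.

18.32 weight percent

Formula mass = 1.65·24.305 + 1.35·55.845 + 1·39.098 + 1·26.982 + 3·28.085 + 12·15.999 + 2·1.008 = 459.833 g/mol, of which 84.255 g is Si.
So Si makes up 84.255/459.833 = 0.1832 of the mass, i.e. 18.32%.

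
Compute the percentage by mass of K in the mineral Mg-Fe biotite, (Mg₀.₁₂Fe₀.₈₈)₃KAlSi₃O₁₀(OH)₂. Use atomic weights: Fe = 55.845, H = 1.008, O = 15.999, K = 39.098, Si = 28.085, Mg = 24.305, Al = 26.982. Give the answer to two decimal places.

7.81 wt%

Formula mass = 0.36·24.305 + 2.64·55.845 + 1·39.098 + 1·26.982 + 3·28.085 + 12·15.999 + 2·1.008 = 500.520 g/mol, of which 39.098 g is K.
So K makes up 39.098/500.520 = 0.0781 of the mass, i.e. 7.81%.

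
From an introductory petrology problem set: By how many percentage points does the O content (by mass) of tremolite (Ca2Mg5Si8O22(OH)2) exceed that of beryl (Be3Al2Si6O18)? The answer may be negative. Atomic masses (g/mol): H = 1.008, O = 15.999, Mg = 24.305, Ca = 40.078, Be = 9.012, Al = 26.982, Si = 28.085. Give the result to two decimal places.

First mineral: 383.976 g O in 812.353 g formula = 47.27 wt% O.
Second mineral: 287.982 g O in 537.492 g formula = 53.58 wt% O.
47.27% − 53.58% gives a difference of -6.31 percentage points.

-6.31 percentage points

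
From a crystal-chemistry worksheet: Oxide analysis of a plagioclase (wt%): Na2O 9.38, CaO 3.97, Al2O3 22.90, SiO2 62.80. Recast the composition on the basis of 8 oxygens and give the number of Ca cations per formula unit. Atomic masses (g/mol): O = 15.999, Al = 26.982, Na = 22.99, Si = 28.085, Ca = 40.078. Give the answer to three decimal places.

Na2O: 9.38/61.979 = 0.15134 mol → 0.30268 mol Na, 0.15134 mol O.
CaO: 3.97/56.077 = 0.07080 mol → 0.07080 mol Ca, 0.07080 mol O.
Al2O3: 22.90/101.961 = 0.22460 mol → 0.44920 mol Al, 0.67380 mol O.
SiO2: 62.80/60.083 = 1.04522 mol → 1.04522 mol Si, 2.09044 mol O.
Total oxygen = 2.98638 mol. Normalization factor = 8/2.98638 = 2.67883.
Ca per 8 O = 0.07080 × 2.67883 = 0.190.

0.190 Ca apfu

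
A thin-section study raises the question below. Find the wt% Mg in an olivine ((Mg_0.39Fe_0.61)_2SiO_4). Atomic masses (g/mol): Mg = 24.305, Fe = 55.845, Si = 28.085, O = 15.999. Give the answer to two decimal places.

Molar mass of (Mg_0.39Fe_0.61)_2SiO_4: 0.78*24.305 + 1.22*55.845 + 1*28.085 + 4*15.999 = 179.170 g/mol.
Mass of Mg per formula unit: 0.78 × 24.305 = 18.958 g.
Weight fraction Mg = 18.958 / 179.170 = 0.1058.

10.58 wt%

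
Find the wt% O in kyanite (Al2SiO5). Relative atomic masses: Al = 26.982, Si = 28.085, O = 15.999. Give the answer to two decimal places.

Molar mass of Al2SiO5: 2×26.982 + 1×28.085 + 5×15.999 = 162.044 g/mol.
Mass of O per formula unit: 5 × 15.999 = 79.995 g.
Weight fraction O = 79.995 / 162.044 = 0.4937.

49.37 wt%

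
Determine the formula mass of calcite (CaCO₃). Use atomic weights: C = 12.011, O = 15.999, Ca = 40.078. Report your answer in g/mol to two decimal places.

Ca: 1 × 40.078 = 40.0780
C: 1 × 12.011 = 12.0110
O: 3 × 15.999 = 47.9970
Summing the contributions gives the formula mass.

100.09 g/mol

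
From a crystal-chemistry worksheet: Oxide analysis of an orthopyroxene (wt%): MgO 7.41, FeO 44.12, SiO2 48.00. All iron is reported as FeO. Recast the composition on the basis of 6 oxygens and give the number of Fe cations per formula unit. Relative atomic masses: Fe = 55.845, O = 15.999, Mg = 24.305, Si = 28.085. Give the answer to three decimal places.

1.538 Fe apfu

7.41 wt% MgO ÷ 40.304 g/mol = 0.18385 mol, giving 0.18385 Mg and 0.18385 O.
44.12 wt% FeO ÷ 71.844 g/mol = 0.61411 mol, giving 0.61411 Fe and 0.61411 O.
48.00 wt% SiO2 ÷ 60.083 g/mol = 0.79889 mol, giving 0.79889 Si and 1.59778 O.
Oxygen sums to 2.39574; scaling by 6/2.39574 = 2.50445 puts the formula on 6 O.
Fe: 0.61411 × 2.50445 = 1.538 atoms per formula unit.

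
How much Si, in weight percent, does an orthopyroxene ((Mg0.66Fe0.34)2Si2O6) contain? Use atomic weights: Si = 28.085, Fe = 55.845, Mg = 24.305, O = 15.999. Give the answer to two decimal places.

Formula mass = 1.32*24.305 + 0.68*55.845 + 2*28.085 + 6*15.999 = 222.221 g/mol, of which 56.170 g is Si.
So Si makes up 56.170/222.221 = 0.2528 of the mass, i.e. 25.28%.

25.28 weight percent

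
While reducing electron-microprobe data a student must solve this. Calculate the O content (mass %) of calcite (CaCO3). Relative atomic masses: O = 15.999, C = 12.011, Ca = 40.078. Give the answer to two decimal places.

47.96 mass %

Formula mass = 1·40.078 + 1·12.011 + 3·15.999 = 100.086 g/mol, of which 47.997 g is O.
So O makes up 47.997/100.086 = 0.4796 of the mass, i.e. 47.96%.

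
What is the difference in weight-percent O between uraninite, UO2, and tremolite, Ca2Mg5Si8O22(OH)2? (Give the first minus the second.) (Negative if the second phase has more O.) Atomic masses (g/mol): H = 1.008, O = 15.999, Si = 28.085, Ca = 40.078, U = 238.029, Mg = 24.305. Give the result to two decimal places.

-35.42 percentage points

First mineral: 31.998 g O in 270.027 g formula = 11.85 wt% O.
Second mineral: 383.976 g O in 812.353 g formula = 47.27 wt% O.
11.85% − 47.27% gives a difference of -35.42 percentage points.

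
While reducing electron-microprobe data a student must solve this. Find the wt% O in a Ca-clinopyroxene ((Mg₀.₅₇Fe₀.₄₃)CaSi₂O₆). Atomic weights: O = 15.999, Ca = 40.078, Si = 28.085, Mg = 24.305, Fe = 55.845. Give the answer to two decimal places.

41.72 weight percent

Formula mass = 0.57·24.305 + 0.43·55.845 + 1·40.078 + 2·28.085 + 6·15.999 = 230.109 g/mol, of which 95.994 g is O.
So O makes up 95.994/230.109 = 0.4172 of the mass, i.e. 41.72%.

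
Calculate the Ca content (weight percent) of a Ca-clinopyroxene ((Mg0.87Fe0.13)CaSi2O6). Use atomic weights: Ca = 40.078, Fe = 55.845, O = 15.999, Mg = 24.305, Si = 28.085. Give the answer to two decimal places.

Formula mass = 0.87×24.305 + 0.13×55.845 + 1×40.078 + 2×28.085 + 6×15.999 = 220.647 g/mol, of which 40.078 g is Ca.
So Ca makes up 40.078/220.647 = 0.1816 of the mass, i.e. 18.16%.

18.16 weight percent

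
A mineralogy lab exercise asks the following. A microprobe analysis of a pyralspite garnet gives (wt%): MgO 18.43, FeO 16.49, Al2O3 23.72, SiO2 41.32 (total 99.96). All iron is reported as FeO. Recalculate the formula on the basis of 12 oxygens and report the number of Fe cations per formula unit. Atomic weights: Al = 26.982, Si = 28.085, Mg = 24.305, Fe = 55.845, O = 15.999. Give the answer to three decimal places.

MgO: 18.43/40.304 = 0.45727 mol → 0.45727 mol Mg, 0.45727 mol O.
FeO: 16.49/71.844 = 0.22953 mol → 0.22953 mol Fe, 0.22953 mol O.
Al2O3: 23.72/101.961 = 0.23264 mol → 0.46528 mol Al, 0.69792 mol O.
SiO2: 41.32/60.083 = 0.68772 mol → 0.68772 mol Si, 1.37544 mol O.
Total oxygen = 2.76016 mol. Normalization factor = 12/2.76016 = 4.34757.
Fe per 12 O = 0.22953 × 4.34757 = 0.998.

0.998 Fe apfu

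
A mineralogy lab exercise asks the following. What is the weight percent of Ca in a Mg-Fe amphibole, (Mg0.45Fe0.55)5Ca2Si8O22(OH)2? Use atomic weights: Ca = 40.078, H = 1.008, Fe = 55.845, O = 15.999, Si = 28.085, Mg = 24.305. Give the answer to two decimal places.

Formula mass = 2.25×24.305 + 2.75×55.845 + 2×40.078 + 8×28.085 + 24×15.999 + 2×1.008 = 899.088 g/mol, of which 80.156 g is Ca.
So Ca makes up 80.156/899.088 = 0.0892 of the mass, i.e. 8.92%.

8.92 wt%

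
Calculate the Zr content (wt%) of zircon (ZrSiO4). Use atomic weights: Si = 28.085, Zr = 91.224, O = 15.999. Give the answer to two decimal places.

M(ZrSiO4) = 183.305 g/mol.
Zr contributes 1 × 91.224 = 91.224 g per mole.
91.224/183.305 = 0.4977 → 49.77%.

49.77 wt%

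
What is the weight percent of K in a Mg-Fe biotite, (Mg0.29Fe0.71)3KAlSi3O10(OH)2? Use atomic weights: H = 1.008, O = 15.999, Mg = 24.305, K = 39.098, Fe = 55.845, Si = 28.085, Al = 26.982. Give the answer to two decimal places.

8.07 mass %

M((Mg0.29Fe0.71)3KAlSi3O10(OH)2) = 484.434 g/mol.
K contributes 1 × 39.098 = 39.098 g per mole.
39.098/484.434 = 0.0807 → 8.07%.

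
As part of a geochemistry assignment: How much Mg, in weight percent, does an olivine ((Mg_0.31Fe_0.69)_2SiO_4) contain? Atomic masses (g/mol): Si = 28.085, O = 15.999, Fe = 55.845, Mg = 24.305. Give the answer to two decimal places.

M((Mg_0.31Fe_0.69)_2SiO_4) = 184.216 g/mol.
Mg contributes 0.62 × 24.305 = 15.069 g per mole.
15.069/184.216 = 0.0818 → 8.18%.

8.18 weight percent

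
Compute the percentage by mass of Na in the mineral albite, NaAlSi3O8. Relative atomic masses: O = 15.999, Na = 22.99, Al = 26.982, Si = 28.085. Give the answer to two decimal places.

Molar mass of NaAlSi3O8: 1·22.99 + 1·26.982 + 3·28.085 + 8·15.999 = 262.219 g/mol.
Mass of Na per formula unit: 1 × 22.99 = 22.990 g.
Weight fraction Na = 22.990 / 262.219 = 0.0877.

8.77 mass %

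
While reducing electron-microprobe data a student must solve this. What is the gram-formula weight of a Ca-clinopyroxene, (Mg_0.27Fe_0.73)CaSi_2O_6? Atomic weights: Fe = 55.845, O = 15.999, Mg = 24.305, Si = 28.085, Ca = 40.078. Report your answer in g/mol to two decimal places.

The formula mass is the sum 0.27×24.305 + 0.73×55.845 + 1×40.078 + 2×28.085 + 6×15.999.

239.57 g/mol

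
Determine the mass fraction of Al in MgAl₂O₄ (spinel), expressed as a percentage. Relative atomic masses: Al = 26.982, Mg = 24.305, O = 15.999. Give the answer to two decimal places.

37.93 weight percent

Molar mass of MgAl₂O₄: 1*24.305 + 2*26.982 + 4*15.999 = 142.265 g/mol.
Mass of Al per formula unit: 2 × 26.982 = 53.964 g.
Weight fraction Al = 53.964 / 142.265 = 0.3793.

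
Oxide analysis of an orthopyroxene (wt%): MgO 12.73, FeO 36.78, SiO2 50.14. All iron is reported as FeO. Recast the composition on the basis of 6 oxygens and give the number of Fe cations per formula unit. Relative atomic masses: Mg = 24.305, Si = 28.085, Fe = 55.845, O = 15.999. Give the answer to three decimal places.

1.230 Fe apfu

MgO: 12.73/40.304 = 0.31585 mol → 0.31585 mol Mg, 0.31585 mol O.
FeO: 36.78/71.844 = 0.51194 mol → 0.51194 mol Fe, 0.51194 mol O.
SiO2: 50.14/60.083 = 0.83451 mol → 0.83451 mol Si, 1.66902 mol O.
Total oxygen = 2.49681 mol. Normalization factor = 6/2.49681 = 2.40307.
Fe per 6 O = 0.51194 × 2.40307 = 1.230.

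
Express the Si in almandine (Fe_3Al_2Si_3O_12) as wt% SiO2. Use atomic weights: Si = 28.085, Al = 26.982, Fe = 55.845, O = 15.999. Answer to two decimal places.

Formula mass = 497.742 g/mol.
3 Si → 3.0000 mol SiO2 per formula unit; M(SiO2) = 60.083, so SiO2 mass = 180.249 g.
180.249/497.742 × 100 = 36.21 wt%.

36.21 wt%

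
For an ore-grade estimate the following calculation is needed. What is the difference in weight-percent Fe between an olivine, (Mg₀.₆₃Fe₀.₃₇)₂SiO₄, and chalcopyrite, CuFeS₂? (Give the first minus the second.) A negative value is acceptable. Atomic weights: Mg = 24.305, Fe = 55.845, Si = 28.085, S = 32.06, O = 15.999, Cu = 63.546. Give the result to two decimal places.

-5.24 percentage points

First mineral: 41.325 g Fe in 164.031 g formula = 25.19 wt% Fe.
Second mineral: 55.845 g Fe in 183.511 g formula = 30.43 wt% Fe.
25.19% − 30.43% gives a difference of -5.24 percentage points.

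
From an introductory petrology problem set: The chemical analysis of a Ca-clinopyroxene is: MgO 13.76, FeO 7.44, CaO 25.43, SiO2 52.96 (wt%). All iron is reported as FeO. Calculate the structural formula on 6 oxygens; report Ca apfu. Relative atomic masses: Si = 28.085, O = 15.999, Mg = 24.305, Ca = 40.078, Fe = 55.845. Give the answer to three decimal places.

1.022 Ca apfu

13.76 wt% MgO ÷ 40.304 g/mol = 0.34141 mol, giving 0.34141 Mg and 0.34141 O.
7.44 wt% FeO ÷ 71.844 g/mol = 0.10356 mol, giving 0.10356 Fe and 0.10356 O.
25.43 wt% CaO ÷ 56.077 g/mol = 0.45348 mol, giving 0.45348 Ca and 0.45348 O.
52.96 wt% SiO2 ÷ 60.083 g/mol = 0.88145 mol, giving 0.88145 Si and 1.76290 O.
Oxygen sums to 2.66135; scaling by 6/2.66135 = 2.25449 puts the formula on 6 O.
Ca: 0.45348 × 2.25449 = 1.022 atoms per formula unit.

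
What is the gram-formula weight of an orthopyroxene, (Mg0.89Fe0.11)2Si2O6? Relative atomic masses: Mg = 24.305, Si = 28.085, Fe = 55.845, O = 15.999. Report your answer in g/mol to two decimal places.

207.71 g/mol

The formula mass is the sum 1.78*24.305 + 0.22*55.845 + 2*28.085 + 6*15.999.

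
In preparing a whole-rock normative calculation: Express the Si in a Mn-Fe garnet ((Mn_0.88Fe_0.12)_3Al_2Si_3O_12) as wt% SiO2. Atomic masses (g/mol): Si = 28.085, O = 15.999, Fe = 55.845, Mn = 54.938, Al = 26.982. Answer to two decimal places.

36.39 wt%

Molar mass of (Mn_0.88Fe_0.12)_3Al_2Si_3O_12 = 2.64*54.938 + 0.36*55.845 + 2*26.982 + 3*28.085 + 12*15.999 = 495.348 g/mol.
Each formula unit contains 3 Si, equivalent to 3/1 = 3.0000 mol SiO2.
M(SiO2) = 1×28.085 + 2×15.999 = 60.083 g/mol.
Mass of SiO2 per formula unit = 3.0000 × 60.083 = 180.249 g.
SiO2 wt% = 180.249 / 495.348 × 100 = 36.39%.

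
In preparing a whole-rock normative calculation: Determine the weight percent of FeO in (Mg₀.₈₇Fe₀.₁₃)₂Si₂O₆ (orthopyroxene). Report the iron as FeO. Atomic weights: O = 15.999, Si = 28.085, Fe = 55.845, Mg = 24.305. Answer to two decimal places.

8.94 wt%

Formula mass = 208.974 g/mol.
0.26 Fe → 0.2600 mol FeO per formula unit; M(FeO) = 71.844, so FeO mass = 18.679 g.
18.679/208.974 × 100 = 8.94 wt%.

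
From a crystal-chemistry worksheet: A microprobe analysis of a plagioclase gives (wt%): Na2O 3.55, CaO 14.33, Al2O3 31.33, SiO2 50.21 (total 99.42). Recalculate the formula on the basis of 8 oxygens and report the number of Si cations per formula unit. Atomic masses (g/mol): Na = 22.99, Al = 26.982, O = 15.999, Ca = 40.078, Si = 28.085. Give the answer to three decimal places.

2.301 Si apfu

Na2O: 3.55/61.979 = 0.05728 mol → 0.11456 mol Na, 0.05728 mol O.
CaO: 14.33/56.077 = 0.25554 mol → 0.25554 mol Ca, 0.25554 mol O.
Al2O3: 31.33/101.961 = 0.30727 mol → 0.61454 mol Al, 0.92181 mol O.
SiO2: 50.21/60.083 = 0.83568 mol → 0.83568 mol Si, 1.67136 mol O.
Total oxygen = 2.90599 mol. Normalization factor = 8/2.90599 = 2.75293.
Si per 8 O = 0.83568 × 2.75293 = 2.301.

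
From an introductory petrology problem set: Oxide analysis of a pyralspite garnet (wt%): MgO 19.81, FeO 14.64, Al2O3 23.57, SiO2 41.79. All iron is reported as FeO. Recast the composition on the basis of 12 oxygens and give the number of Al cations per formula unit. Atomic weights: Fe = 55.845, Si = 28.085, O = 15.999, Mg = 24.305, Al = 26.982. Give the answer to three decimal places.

MgO: 19.81/40.304 = 0.49151 mol → 0.49151 mol Mg, 0.49151 mol O.
FeO: 14.64/71.844 = 0.20377 mol → 0.20377 mol Fe, 0.20377 mol O.
Al2O3: 23.57/101.961 = 0.23117 mol → 0.46234 mol Al, 0.69351 mol O.
SiO2: 41.79/60.083 = 0.69554 mol → 0.69554 mol Si, 1.39108 mol O.
Total oxygen = 2.77987 mol. Normalization factor = 12/2.77987 = 4.31675.
Al per 12 O = 0.46234 × 4.31675 = 1.996.

1.996 Al apfu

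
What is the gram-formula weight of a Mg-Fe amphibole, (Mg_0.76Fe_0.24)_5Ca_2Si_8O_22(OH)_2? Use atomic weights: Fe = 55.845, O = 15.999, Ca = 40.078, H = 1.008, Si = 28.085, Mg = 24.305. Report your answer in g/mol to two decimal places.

Mg: 3.80 × 24.305 = 92.3590
Fe: 1.20 × 55.845 = 67.0140
Ca: 2 × 40.078 = 80.1560
Si: 8 × 28.085 = 224.6800
O: 24 × 15.999 = 383.9760
H: 2 × 1.008 = 2.0160
Summing the contributions gives the formula mass.

850.20 g/mol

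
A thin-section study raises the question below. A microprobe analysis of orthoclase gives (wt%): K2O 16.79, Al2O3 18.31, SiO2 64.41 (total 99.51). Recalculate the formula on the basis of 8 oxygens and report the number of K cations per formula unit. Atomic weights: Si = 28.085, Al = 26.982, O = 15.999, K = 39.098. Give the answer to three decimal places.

16.79 wt% K2O ÷ 94.195 g/mol = 0.17825 mol, giving 0.35650 K and 0.17825 O.
18.31 wt% Al2O3 ÷ 101.961 g/mol = 0.17958 mol, giving 0.35916 Al and 0.53874 O.
64.41 wt% SiO2 ÷ 60.083 g/mol = 1.07202 mol, giving 1.07202 Si and 2.14404 O.
Oxygen sums to 2.86103; scaling by 8/2.86103 = 2.79620 puts the formula on 8 O.
K: 0.35650 × 2.79620 = 0.997 atoms per formula unit.

0.997 K apfu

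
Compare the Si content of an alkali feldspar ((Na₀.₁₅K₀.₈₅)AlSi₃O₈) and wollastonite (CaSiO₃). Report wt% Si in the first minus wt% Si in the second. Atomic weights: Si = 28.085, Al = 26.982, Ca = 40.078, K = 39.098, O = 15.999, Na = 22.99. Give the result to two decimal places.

6.36 percentage points

Si in (Na₀.₁₅K₀.₈₅)AlSi₃O₈: molar mass 275.911 g/mol; 3×28.085 = 84.255 g → 30.54 wt%.
Si in CaSiO₃: molar mass 116.160 g/mol; 1×28.085 = 28.085 g → 24.18 wt%.
Difference = 30.54 − 24.18 = 6.36 percentage points.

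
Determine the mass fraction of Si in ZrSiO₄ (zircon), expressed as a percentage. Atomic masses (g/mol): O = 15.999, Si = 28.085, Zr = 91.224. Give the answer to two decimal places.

15.32 weight percent

Molar mass of ZrSiO₄: 1*91.224 + 1*28.085 + 4*15.999 = 183.305 g/mol.
Mass of Si per formula unit: 1 × 28.085 = 28.085 g.
Weight fraction Si = 28.085 / 183.305 = 0.1532.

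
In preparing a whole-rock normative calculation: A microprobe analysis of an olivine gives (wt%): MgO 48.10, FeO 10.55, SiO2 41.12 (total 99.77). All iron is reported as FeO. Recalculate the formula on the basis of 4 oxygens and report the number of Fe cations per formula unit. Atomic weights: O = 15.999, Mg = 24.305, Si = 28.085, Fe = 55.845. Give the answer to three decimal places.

0.217 Fe apfu

MgO (M=40.304): mol = 1.19343; Mg = 1.19343, O = 1.19343.
FeO (M=71.844): mol = 0.14685; Fe = 0.14685, O = 0.14685.
SiO2 (M=60.083): mol = 0.68439; Si = 0.68439, O = 1.36878.
ΣO = 2.70906; factor = 4/ΣO = 1.47653.
Fe apfu = 0.14685 × 1.47653 = 0.217.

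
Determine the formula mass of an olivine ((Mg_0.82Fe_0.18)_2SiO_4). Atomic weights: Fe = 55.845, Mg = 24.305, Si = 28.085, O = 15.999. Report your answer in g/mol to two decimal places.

M = 1.64*24.305 + 0.36*55.845 + 1*28.085 + 4*15.999

152.05 g/mol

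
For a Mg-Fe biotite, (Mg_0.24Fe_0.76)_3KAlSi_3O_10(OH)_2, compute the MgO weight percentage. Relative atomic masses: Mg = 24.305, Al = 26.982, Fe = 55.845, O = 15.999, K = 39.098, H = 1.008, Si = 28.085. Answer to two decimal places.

5.93 wt%

Formula mass = 489.165 g/mol.
0.72 Mg → 0.7200 mol MgO per formula unit; M(MgO) = 40.304, so MgO mass = 29.019 g.
29.019/489.165 × 100 = 5.93 wt%.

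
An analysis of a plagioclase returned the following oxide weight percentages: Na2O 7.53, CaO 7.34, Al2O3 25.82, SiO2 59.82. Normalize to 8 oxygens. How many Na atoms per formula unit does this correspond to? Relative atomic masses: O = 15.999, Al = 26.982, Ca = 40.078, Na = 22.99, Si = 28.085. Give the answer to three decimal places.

0.647 Na apfu

7.53 wt% Na2O ÷ 61.979 g/mol = 0.12149 mol, giving 0.24298 Na and 0.12149 O.
7.34 wt% CaO ÷ 56.077 g/mol = 0.13089 mol, giving 0.13089 Ca and 0.13089 O.
25.82 wt% Al2O3 ÷ 101.961 g/mol = 0.25323 mol, giving 0.50646 Al and 0.75969 O.
59.82 wt% SiO2 ÷ 60.083 g/mol = 0.99562 mol, giving 0.99562 Si and 1.99124 O.
Oxygen sums to 3.00331; scaling by 8/3.00331 = 2.66373 puts the formula on 8 O.
Na: 0.24298 × 2.66373 = 0.647 atoms per formula unit.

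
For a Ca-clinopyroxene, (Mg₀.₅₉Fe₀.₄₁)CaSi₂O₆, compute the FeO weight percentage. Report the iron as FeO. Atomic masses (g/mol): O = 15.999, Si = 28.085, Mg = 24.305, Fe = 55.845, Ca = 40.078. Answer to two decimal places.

M((Mg₀.₅₉Fe₀.₄₁)CaSi₂O₆) = 229.478 g/mol; M(FeO) = 71.844 g/mol.
Moles FeO per formula unit = 0.41 Fe ÷ 1 = 0.4100.
FeO fraction = (0.4100 × 71.844) / 229.478 = 29.456/229.478 = 0.1284.

12.84 wt%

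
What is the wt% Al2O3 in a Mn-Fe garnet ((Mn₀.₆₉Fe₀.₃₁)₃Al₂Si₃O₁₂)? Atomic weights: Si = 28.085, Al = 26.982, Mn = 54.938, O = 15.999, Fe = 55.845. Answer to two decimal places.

20.56 wt%

Formula mass = 495.865 g/mol.
2 Al → 1.0000 mol Al2O3 per formula unit; M(Al2O3) = 101.961, so Al2O3 mass = 101.961 g.
101.961/495.865 × 100 = 20.56 wt%.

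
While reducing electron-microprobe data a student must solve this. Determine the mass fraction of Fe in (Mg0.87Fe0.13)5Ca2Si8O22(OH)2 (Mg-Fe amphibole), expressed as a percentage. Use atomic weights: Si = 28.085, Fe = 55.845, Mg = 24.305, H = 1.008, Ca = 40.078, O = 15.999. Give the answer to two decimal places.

M((Mg0.87Fe0.13)5Ca2Si8O22(OH)2) = 832.854 g/mol.
Fe contributes 0.65 × 55.845 = 36.299 g per mole.
36.299/832.854 = 0.0436 → 4.36%.

4.36 wt%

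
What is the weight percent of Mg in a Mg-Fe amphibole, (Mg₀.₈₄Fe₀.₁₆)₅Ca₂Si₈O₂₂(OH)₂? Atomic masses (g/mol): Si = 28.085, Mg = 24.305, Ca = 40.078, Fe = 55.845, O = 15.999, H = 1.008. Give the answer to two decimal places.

12.19 wt%

Formula mass = 4.20*24.305 + 0.80*55.845 + 2*40.078 + 8*28.085 + 24*15.999 + 2*1.008 = 837.585 g/mol, of which 102.081 g is Mg.
So Mg makes up 102.081/837.585 = 0.1219 of the mass, i.e. 12.19%.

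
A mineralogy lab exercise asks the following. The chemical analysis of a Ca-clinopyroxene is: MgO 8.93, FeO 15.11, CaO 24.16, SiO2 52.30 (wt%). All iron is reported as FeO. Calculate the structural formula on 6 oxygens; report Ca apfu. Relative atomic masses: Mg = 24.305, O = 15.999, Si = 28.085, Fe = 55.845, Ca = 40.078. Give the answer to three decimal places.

MgO: 8.93/40.304 = 0.22157 mol → 0.22157 mol Mg, 0.22157 mol O.
FeO: 15.11/71.844 = 0.21032 mol → 0.21032 mol Fe, 0.21032 mol O.
CaO: 24.16/56.077 = 0.43084 mol → 0.43084 mol Ca, 0.43084 mol O.
SiO2: 52.30/60.083 = 0.87046 mol → 0.87046 mol Si, 1.74092 mol O.
Total oxygen = 2.60365 mol. Normalization factor = 6/2.60365 = 2.30446.
Ca per 6 O = 0.43084 × 2.30446 = 0.993.

0.993 Ca apfu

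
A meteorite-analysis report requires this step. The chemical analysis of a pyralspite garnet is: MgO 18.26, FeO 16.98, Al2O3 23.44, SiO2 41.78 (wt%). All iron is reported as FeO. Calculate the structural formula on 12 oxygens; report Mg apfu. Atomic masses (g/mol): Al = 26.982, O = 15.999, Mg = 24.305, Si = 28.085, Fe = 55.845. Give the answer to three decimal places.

MgO: 18.26/40.304 = 0.45306 mol → 0.45306 mol Mg, 0.45306 mol O.
FeO: 16.98/71.844 = 0.23635 mol → 0.23635 mol Fe, 0.23635 mol O.
Al2O3: 23.44/101.961 = 0.22989 mol → 0.45978 mol Al, 0.68967 mol O.
SiO2: 41.78/60.083 = 0.69537 mol → 0.69537 mol Si, 1.39074 mol O.
Total oxygen = 2.76982 mol. Normalization factor = 12/2.76982 = 4.33241.
Mg per 12 O = 0.45306 × 4.33241 = 1.963.

1.963 Mg apfu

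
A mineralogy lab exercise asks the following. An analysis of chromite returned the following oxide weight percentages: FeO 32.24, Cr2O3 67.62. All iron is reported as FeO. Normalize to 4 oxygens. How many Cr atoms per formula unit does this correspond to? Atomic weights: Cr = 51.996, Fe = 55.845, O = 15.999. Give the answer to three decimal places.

1.996 Cr apfu

FeO: 32.24/71.844 = 0.44875 mol → 0.44875 mol Fe, 0.44875 mol O.
Cr2O3: 67.62/151.989 = 0.44490 mol → 0.88980 mol Cr, 1.33470 mol O.
Total oxygen = 1.78345 mol. Normalization factor = 4/1.78345 = 2.24284.
Cr per 4 O = 0.88980 × 2.24284 = 1.996.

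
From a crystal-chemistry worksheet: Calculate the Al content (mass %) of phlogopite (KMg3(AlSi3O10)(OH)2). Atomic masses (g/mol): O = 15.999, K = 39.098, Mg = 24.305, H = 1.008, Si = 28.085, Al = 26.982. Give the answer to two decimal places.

Molar mass of KMg3(AlSi3O10)(OH)2: 1·39.098 + 3·24.305 + 1·26.982 + 3·28.085 + 12·15.999 + 2·1.008 = 417.254 g/mol.
Mass of Al per formula unit: 1 × 26.982 = 26.982 g.
Weight fraction Al = 26.982 / 417.254 = 0.0647.

6.47 mass %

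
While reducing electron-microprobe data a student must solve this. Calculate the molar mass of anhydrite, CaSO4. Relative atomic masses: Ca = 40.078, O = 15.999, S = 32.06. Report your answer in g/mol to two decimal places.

Ca: 1 × 40.078 = 40.0780
S: 1 × 32.06 = 32.0600
O: 4 × 15.999 = 63.9960
Summing the contributions gives the formula mass.

136.13 g/mol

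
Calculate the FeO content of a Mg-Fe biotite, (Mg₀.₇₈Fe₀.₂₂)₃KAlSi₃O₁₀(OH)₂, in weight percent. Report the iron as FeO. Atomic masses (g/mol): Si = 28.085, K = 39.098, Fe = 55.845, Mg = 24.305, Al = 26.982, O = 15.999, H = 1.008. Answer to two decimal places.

Formula mass = 438.070 g/mol.
0.66 Fe → 0.6600 mol FeO per formula unit; M(FeO) = 71.844, so FeO mass = 47.417 g.
47.417/438.070 × 100 = 10.82 wt%.

10.82 wt%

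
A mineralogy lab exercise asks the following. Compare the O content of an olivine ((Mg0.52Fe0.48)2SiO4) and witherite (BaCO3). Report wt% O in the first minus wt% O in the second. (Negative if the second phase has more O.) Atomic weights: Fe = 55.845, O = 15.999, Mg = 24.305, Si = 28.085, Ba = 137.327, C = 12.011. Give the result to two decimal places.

O in (Mg0.52Fe0.48)2SiO4: molar mass 170.969 g/mol; 4×15.999 = 63.996 g → 37.43 wt%.
O in BaCO3: molar mass 197.335 g/mol; 3×15.999 = 47.997 g → 24.32 wt%.
Difference = 37.43 − 24.32 = 13.11 percentage points.

13.11 percentage points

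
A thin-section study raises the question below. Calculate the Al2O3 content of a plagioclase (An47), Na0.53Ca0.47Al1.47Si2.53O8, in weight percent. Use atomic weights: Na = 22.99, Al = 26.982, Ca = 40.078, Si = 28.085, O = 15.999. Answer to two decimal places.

Formula mass = 269.732 g/mol.
1.47 Al → 0.7350 mol Al2O3 per formula unit; M(Al2O3) = 101.961, so Al2O3 mass = 74.941 g.
74.941/269.732 × 100 = 27.78 wt%.

27.78 wt%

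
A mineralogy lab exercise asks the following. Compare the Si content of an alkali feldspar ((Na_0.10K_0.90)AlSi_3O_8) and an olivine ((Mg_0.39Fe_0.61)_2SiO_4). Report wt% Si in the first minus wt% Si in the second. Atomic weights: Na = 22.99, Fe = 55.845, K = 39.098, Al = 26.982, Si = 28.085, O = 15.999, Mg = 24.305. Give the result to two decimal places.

14.77 percentage points

M((Na_0.10K_0.90)AlSi_3O_8) = 276.716 g/mol, so wt% Si = 84.255/276.716 × 100 = 30.45%.
M((Mg_0.39Fe_0.61)_2SiO_4) = 179.170 g/mol, so wt% Si = 28.085/179.170 × 100 = 15.68%.
30.45 − 15.68 = 14.77 pp.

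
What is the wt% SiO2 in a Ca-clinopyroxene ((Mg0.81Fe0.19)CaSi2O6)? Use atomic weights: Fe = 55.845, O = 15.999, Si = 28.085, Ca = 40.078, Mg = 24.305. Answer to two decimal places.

Molar mass of (Mg0.81Fe0.19)CaSi2O6 = 0.81*24.305 + 0.19*55.845 + 1*40.078 + 2*28.085 + 6*15.999 = 222.540 g/mol.
Each formula unit contains 2 Si, equivalent to 2/1 = 2.0000 mol SiO2.
M(SiO2) = 1×28.085 + 2×15.999 = 60.083 g/mol.
Mass of SiO2 per formula unit = 2.0000 × 60.083 = 120.166 g.
SiO2 wt% = 120.166 / 222.540 × 100 = 54.00%.

54.00 wt%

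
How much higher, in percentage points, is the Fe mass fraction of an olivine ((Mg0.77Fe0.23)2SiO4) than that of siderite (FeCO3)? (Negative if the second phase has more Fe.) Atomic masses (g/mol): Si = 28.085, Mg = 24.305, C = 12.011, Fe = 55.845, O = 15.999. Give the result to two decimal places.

First mineral: 25.689 g Fe in 155.199 g formula = 16.55 wt% Fe.
Second mineral: 55.845 g Fe in 115.853 g formula = 48.20 wt% Fe.
16.55% − 48.20% gives a difference of -31.65 percentage points.

-31.65 percentage points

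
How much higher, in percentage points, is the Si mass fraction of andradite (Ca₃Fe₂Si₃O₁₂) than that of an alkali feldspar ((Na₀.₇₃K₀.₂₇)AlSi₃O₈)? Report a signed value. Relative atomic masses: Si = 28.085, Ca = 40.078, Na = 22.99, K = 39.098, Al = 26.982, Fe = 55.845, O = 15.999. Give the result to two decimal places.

-15.03 percentage points

First mineral: 84.255 g Si in 508.167 g formula = 16.58 wt% Si.
Second mineral: 84.255 g Si in 266.568 g formula = 31.61 wt% Si.
16.58% − 31.61% gives a difference of -15.03 percentage points.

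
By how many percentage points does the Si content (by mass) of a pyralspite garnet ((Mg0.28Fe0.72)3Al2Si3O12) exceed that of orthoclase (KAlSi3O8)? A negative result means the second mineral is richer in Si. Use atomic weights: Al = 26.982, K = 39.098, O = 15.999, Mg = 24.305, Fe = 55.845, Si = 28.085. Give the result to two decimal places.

First mineral: 84.255 g Si in 471.248 g formula = 17.88 wt% Si.
Second mineral: 84.255 g Si in 278.327 g formula = 30.27 wt% Si.
17.88% − 30.27% gives a difference of -12.39 percentage points.

-12.39 percentage points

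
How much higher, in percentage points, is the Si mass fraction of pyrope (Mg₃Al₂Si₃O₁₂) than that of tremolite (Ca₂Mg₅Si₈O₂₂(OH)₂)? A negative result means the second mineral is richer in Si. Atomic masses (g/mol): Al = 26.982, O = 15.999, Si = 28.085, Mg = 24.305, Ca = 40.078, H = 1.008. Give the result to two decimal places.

M(Mg₃Al₂Si₃O₁₂) = 403.122 g/mol, so wt% Si = 84.255/403.122 × 100 = 20.90%.
M(Ca₂Mg₅Si₈O₂₂(OH)₂) = 812.353 g/mol, so wt% Si = 224.680/812.353 × 100 = 27.66%.
20.90 − 27.66 = -6.76 pp.

-6.76 percentage points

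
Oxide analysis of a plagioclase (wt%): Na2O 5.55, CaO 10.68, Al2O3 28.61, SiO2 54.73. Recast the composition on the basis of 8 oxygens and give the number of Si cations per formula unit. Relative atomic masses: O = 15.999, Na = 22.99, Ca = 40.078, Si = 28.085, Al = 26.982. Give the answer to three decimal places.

2.476 Si apfu

Na2O: 5.55/61.979 = 0.08955 mol → 0.17910 mol Na, 0.08955 mol O.
CaO: 10.68/56.077 = 0.19045 mol → 0.19045 mol Ca, 0.19045 mol O.
Al2O3: 28.61/101.961 = 0.28060 mol → 0.56120 mol Al, 0.84180 mol O.
SiO2: 54.73/60.083 = 0.91091 mol → 0.91091 mol Si, 1.82182 mol O.
Total oxygen = 2.94362 mol. Normalization factor = 8/2.94362 = 2.71774.
Si per 8 O = 0.91091 × 2.71774 = 2.476.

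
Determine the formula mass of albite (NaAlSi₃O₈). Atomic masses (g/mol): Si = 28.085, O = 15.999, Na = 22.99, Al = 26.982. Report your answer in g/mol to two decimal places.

262.22 g/mol

The formula mass is the sum 1×22.99 + 1×26.982 + 3×28.085 + 8×15.999.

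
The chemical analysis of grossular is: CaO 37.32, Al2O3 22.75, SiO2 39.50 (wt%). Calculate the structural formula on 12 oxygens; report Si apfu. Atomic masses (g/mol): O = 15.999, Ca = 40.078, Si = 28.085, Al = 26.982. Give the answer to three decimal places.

CaO (M=56.077): mol = 0.66551; Ca = 0.66551, O = 0.66551.
Al2O3 (M=101.961): mol = 0.22312; Al = 0.44624, O = 0.66936.
SiO2 (M=60.083): mol = 0.65742; Si = 0.65742, O = 1.31484.
ΣO = 2.64971; factor = 12/ΣO = 4.52880.
Si apfu = 0.65742 × 4.52880 = 2.977.

2.977 Si apfu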